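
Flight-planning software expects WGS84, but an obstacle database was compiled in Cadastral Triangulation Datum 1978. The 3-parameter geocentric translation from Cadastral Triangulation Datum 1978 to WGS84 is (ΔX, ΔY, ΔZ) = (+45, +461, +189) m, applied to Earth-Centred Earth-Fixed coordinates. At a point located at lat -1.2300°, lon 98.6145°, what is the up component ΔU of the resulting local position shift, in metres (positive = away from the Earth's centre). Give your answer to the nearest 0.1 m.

ΔU = 444.9 m

At φ = -1.2300°, λ = 98.6145°: sin φ = -0.021466, cos φ = 0.999770, sin λ = 0.988719, cos λ = -0.149786.
ΔU = cos φ cos λ·ΔX + cos φ sin λ·ΔY + sin φ·ΔZ = (0.999770)(-0.149786)(45) + (0.999770)(0.988719)(461) + (-0.021466)(189) = 444.90 m.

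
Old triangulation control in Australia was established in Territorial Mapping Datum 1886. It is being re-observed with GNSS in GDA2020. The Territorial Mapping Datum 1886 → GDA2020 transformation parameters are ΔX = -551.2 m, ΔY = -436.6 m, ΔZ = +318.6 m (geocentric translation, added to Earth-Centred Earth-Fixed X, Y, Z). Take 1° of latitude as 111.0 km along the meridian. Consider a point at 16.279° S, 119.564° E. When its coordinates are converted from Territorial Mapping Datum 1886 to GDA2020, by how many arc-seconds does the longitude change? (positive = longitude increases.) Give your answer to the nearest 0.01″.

Δλ = 23.48″

sin φ = -0.280315, cos φ = 0.959908, sin λ = 0.869805, cos λ = -0.493395.
East component: ΔE = −sin λ·ΔX + cos λ·ΔY = −(0.869805)(-551.2) + (-0.493395)(-436.6) = 694.85 m.
1° of latitude spans 111000 m; at latitude φ, 1° of longitude spans that × cos φ = 106549.8 m, so Δλ = 694.85 / 106549.8 × 3600 = 23.477″.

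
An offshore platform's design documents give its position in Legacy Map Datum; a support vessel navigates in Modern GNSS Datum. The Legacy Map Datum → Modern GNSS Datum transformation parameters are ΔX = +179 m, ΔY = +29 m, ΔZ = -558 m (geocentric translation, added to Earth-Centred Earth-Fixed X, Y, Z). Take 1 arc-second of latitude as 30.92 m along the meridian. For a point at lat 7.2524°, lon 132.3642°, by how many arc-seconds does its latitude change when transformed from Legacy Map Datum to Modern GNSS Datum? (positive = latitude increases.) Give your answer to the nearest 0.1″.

Δφ = -17.5″

sin φ = 0.126241, cos φ = 0.992000, sin λ = 0.738877, cos λ = -0.673841.
North component: ΔN = −sin φ cos λ·ΔX − sin φ sin λ·ΔY + cos φ·ΔZ = −(0.126241)(-0.673841)(179) − (0.126241)(0.738877)(29) + (0.992000)(-558) = -541.01 m.
1° of latitude spans 3600 × 30.92 = 111312 m, so Δφ = -541.01 / 111312 × 3600 = -17.497″.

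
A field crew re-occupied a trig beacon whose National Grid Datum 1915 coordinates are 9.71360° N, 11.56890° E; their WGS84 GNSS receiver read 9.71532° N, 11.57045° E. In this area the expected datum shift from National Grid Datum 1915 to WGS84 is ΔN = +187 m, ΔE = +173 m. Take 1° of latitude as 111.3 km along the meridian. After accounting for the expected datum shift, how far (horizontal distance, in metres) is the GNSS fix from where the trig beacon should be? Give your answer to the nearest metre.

5 m

Observed coordinate differences: Δφ = +0.00172°, Δλ = +0.00155°.
Converting to metres (1° lat = 111300 m, cos φ = 0.985663): observed ΔN = 191.4 m, observed ΔE = 170.0 m.
Subtracting the expected shift leaves a residual of 191.4 − (187) = 4.4 m north and 170.0 − (173) = -3.0 m east.
Residual distance = √(4.4² + (-3.0)²) = 5.3 m.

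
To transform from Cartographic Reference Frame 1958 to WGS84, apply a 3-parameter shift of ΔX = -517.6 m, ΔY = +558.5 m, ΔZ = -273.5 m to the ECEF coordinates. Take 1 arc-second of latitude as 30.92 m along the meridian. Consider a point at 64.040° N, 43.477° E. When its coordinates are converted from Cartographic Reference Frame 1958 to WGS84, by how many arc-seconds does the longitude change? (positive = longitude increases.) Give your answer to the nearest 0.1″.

sin φ = 0.899100, cos φ = 0.437744, sin λ = 0.688063, cos λ = 0.725651.
East component: ΔE = −sin λ·ΔX + cos λ·ΔY = −(0.688063)(-517.6) + (0.725651)(558.5) = 761.42 m.
1° of latitude spans 3600 × 30.92 = 111312 m; at latitude φ, 1° of longitude spans that × cos φ = 48726.1 m, so Δλ = 761.42 / 48726.1 × 3600 = 56.255″.

Δλ = 56.3″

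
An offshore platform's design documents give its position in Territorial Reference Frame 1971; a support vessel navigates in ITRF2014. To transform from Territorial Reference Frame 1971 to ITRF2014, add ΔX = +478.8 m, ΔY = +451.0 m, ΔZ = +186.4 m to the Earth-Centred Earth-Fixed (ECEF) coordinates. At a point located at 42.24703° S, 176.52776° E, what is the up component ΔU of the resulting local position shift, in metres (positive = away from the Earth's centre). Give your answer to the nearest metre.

ΔU = -459 m

At φ = -42.24703°, λ = 176.52776°: sin φ = -0.672328, cos φ = 0.740253, sin λ = 0.060565, cos λ = -0.998164.
ΔU = cos φ cos λ·ΔX + cos φ sin λ·ΔY + sin φ·ΔZ = (0.740253)(-0.998164)(478.8) + (0.740253)(0.060565)(451.0) + (-0.672328)(186.4) = -458.88 m.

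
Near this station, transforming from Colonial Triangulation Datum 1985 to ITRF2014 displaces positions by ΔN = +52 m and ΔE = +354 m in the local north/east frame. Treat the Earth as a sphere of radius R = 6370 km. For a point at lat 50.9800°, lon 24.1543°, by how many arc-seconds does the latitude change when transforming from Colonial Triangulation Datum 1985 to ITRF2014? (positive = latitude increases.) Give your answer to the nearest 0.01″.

Δφ = 1.68″

On a sphere of radius R, 1 rad of latitude = R, so Δφ = ΔN / R = 52.0 / 6370000 = 8.1633e-06 rad = 1.684″.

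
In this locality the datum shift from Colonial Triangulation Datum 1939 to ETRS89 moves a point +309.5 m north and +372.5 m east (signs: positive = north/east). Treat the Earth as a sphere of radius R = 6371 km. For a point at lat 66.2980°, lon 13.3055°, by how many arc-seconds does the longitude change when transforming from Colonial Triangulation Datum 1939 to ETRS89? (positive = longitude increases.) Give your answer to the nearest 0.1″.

At latitude 66.2980°, cos φ = 0.401980.
One radian of longitude at latitude φ spans R cos φ, so Δλ = ΔE / (R cos φ) = 372.5 / (6371000 × 0.401980) = 1.4545e-04 rad = 30.001″.

Δλ = 30.0″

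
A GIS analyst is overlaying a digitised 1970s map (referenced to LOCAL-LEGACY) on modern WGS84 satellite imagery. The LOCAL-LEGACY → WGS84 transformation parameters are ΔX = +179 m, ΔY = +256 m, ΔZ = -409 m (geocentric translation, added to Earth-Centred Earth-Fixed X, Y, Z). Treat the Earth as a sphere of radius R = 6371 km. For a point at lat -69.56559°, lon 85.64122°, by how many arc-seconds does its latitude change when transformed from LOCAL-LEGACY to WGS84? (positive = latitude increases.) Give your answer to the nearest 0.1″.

sin φ = -0.937072, cos φ = 0.349135, sin λ = 0.997108, cos λ = 0.076002.
North component: ΔN = −sin φ cos λ·ΔX − sin φ sin λ·ΔY + cos φ·ΔZ = −(-0.937072)(0.076002)(179) − (-0.937072)(0.997108)(256) + (0.349135)(-409) = 109.15 m.
1° of latitude spans πR/180 = 111195 m, so Δφ = 109.15 / 111195 × 3600 = 3.534″.

Δφ = 3.5″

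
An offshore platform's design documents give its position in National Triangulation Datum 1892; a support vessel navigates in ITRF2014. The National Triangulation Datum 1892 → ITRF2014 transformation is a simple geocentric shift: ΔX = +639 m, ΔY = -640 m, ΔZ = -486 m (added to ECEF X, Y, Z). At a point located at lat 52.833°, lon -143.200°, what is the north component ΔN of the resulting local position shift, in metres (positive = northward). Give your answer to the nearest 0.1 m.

The local north axis is (−sin φ cos λ, −sin φ sin λ, cos φ), giving ΔN = 407.736 − 305.503 − 293.612 = -191.38 m.

ΔN = -191.4 m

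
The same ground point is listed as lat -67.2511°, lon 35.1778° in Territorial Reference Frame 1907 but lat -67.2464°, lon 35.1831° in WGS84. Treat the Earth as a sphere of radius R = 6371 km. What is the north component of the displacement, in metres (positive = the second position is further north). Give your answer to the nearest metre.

Δφ = -67.2464° − -67.2511° = +0.0047°; Δλ = 35.1831° − 35.1778° = +0.0053°.
1° along a meridian = πR/180 = 111195 m.
ΔN = Δφ × 111195 = 522.6 m; ΔE = Δλ × 111195 × cos(-67.2511°) = +0.0053 × 111195 × 0.386693 = 227.9 m.

ΔN = 523 m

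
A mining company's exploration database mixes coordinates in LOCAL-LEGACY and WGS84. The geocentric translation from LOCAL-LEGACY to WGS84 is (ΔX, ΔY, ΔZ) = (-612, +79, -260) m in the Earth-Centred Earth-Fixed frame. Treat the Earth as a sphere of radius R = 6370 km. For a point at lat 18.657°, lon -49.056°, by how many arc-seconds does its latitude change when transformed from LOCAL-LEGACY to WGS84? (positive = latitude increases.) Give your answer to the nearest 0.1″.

Δφ = -3.2″

sin φ = 0.319902, cos φ = 0.947451, sin λ = -0.755350, cos λ = 0.655321.
North component: ΔN = −sin φ cos λ·ΔX − sin φ sin λ·ΔY + cos φ·ΔZ = −(0.319902)(0.655321)(-612) − (0.319902)(-0.755350)(79) + (0.947451)(-260) = -98.95 m.
1° of latitude spans πR/180 = 111177 m, so Δφ = -98.95 / 111177 × 3600 = -3.204″.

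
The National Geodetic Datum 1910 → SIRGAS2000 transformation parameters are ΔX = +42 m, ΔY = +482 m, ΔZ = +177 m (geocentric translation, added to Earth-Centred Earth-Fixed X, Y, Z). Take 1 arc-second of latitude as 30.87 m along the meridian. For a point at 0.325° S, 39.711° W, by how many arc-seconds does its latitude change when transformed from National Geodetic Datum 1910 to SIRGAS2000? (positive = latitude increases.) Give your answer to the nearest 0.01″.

sin φ = -0.005672, cos φ = 0.999984, sin λ = -0.638916, cos λ = 0.769277.
North component: ΔN = −sin φ cos λ·ΔX − sin φ sin λ·ΔY + cos φ·ΔZ = −(-0.005672)(0.769277)(42) − (-0.005672)(-0.638916)(482) + (0.999984)(177) = 175.43 m.
1° of latitude spans 3600 × 30.87 = 111132 m, so Δφ = 175.43 / 111132 × 3600 = 5.683″.

Δφ = 5.68″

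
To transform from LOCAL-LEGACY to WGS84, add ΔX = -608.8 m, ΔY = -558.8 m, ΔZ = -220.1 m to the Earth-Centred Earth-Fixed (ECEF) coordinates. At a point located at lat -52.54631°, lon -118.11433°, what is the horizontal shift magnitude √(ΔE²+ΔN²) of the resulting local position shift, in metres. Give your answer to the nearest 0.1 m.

At φ = -52.54631°, λ = -118.11433°: sin φ = -0.793845, cos φ = 0.608120, sin λ = -0.882009, cos λ = -0.471232.
ΔE = −sin λ·ΔX + cos λ·ΔY = −(-0.882009)·(-608.8) + (-0.471232)·(-558.8) = -273.64 m.
ΔN = −sin φ cos λ·ΔX − sin φ sin λ·ΔY + cos φ·ΔZ = −(-0.793845)(-0.471232)(-608.8) − (-0.793845)(-0.882009)(-558.8) + (0.608120)(-220.1) = 485.16 m.
Horizontal magnitude = √(ΔE² + ΔN²) = √((-273.64)² + 485.16²) = 557.01 m.

557.0 m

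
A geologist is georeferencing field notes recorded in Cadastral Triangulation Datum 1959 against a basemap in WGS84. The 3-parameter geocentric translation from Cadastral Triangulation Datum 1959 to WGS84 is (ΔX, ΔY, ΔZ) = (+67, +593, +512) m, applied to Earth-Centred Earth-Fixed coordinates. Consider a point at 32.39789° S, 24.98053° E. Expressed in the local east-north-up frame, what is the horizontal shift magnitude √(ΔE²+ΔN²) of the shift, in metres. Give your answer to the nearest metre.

At φ = -32.39789°, λ = 24.98053°: sin φ = -0.535796, cos φ = 0.844348, sin λ = 0.422310, cos λ = 0.906451.
ΔE = −sin λ·ΔX + cos λ·ΔY = −(0.422310)·(67) + (0.906451)·(593) = 509.23 m.
ΔN = −sin φ cos λ·ΔX − sin φ sin λ·ΔY + cos φ·ΔZ = −(-0.535796)(0.906451)(67) − (-0.535796)(0.422310)(593) + (0.844348)(512) = 599.03 m.
Horizontal magnitude = √(ΔE² + ΔN²) = √(509.23² + 599.03²) = 786.22 m.

786 m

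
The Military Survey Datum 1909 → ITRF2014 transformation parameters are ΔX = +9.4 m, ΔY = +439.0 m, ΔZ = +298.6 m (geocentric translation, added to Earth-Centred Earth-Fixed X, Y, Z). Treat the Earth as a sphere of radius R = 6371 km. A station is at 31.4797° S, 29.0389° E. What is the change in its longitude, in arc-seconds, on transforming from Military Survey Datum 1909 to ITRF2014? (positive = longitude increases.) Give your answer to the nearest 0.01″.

sin φ = -0.522196, cos φ = 0.852825, sin λ = 0.485403, cos λ = 0.874290.
East component: ΔE = −sin λ·ΔX + cos λ·ΔY = −(0.485403)(9.4) + (0.874290)(439.0) = 379.25 m.
1° of latitude spans πR/180 = 111195 m; at latitude φ, 1° of longitude spans that × cos φ = 94829.8 m, so Δλ = 379.25 / 94829.8 × 3600 = 14.397″.

Δλ = 14.40″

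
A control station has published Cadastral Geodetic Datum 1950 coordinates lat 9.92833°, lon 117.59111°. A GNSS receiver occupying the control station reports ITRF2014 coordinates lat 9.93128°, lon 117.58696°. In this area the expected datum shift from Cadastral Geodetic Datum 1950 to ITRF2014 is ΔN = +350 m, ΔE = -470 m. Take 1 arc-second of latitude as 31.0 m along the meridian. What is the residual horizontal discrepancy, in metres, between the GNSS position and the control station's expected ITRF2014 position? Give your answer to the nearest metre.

25 m

Observed coordinate differences: Δφ = +0.00295°, Δλ = -0.00415°.
Converting to metres (1° lat = 111600 m, cos φ = 0.985024): observed ΔN = 329.2 m, observed ΔE = -456.2 m.
Subtracting the expected shift leaves a residual of 329.2 − (350) = -20.8 m north and -456.2 − (-470) = 13.8 m east.
Residual distance = √((-20.8)² + 13.8²) = 24.9 m.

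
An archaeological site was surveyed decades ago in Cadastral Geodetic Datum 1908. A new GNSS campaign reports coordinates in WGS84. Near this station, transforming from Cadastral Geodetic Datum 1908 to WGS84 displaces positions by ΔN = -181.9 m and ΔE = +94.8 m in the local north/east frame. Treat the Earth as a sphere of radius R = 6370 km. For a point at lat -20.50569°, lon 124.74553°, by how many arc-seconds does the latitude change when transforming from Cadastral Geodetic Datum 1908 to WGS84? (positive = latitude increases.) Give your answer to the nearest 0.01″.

On a sphere of radius R, 1 rad of latitude = R, so Δφ = ΔN / R = -181.9 / 6370000 = -2.8556e-05 rad = -5.890″.

Δφ = -5.89″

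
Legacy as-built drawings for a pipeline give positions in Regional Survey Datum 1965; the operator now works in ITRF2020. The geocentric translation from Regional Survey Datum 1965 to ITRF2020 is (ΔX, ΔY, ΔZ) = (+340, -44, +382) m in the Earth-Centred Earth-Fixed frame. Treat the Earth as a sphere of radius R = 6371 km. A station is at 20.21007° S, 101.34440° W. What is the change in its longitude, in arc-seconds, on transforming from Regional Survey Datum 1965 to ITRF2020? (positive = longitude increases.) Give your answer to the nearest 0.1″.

Δλ = 11.8″

sin φ = -0.345463, cos φ = 0.938432, sin λ = -0.980463, cos λ = -0.196706.
East component: ΔE = −sin λ·ΔX + cos λ·ΔY = −(-0.980463)(340) + (-0.196706)(-44) = 342.01 m.
1° of latitude spans πR/180 = 111195 m; at latitude φ, 1° of longitude spans that × cos φ = 104348.9 m, so Δλ = 342.01 / 104348.9 × 3600 = 11.799″.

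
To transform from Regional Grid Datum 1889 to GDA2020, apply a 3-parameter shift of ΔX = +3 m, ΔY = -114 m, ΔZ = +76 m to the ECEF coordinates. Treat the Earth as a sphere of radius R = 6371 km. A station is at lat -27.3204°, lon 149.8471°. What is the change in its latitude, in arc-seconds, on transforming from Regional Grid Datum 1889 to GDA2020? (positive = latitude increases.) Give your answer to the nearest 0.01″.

Δφ = 1.30″

sin φ = -0.458966, cos φ = 0.888454, sin λ = 0.502309, cos λ = -0.864688.
North component: ΔN = −sin φ cos λ·ΔX − sin φ sin λ·ΔY + cos φ·ΔZ = −(-0.458966)(-0.864688)(3) − (-0.458966)(0.502309)(-114) + (0.888454)(76) = 40.05 m.
1° of latitude spans πR/180 = 111195 m, so Δφ = 40.05 / 111195 × 3600 = 1.297″.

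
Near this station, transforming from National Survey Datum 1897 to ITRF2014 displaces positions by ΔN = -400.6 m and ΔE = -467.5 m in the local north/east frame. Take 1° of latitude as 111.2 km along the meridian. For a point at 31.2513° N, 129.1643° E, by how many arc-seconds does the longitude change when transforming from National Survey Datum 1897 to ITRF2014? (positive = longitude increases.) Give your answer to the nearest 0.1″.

At latitude 31.2513°, cos φ = 0.854900.
1° of longitude at this latitude = 111.2 × cos φ = 95.06 km, so Δλ = -467.5 / 95064.9 = -0.0049177° = -17.704″.

Δλ = -17.7″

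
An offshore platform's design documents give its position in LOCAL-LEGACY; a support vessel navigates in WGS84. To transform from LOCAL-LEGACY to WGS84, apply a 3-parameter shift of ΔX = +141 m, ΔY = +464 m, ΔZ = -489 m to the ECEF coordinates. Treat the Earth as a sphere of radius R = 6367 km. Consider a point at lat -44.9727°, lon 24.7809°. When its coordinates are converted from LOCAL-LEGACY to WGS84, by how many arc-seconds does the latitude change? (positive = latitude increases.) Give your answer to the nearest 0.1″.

Δφ = -3.8″

sin φ = -0.706770, cos φ = 0.707444, sin λ = 0.419149, cos λ = 0.907917.
North component: ΔN = −sin φ cos λ·ΔX − sin φ sin λ·ΔY + cos φ·ΔZ = −(-0.706770)(0.907917)(141) − (-0.706770)(0.419149)(464) + (0.707444)(-489) = -118.01 m.
1° of latitude spans πR/180 = 111125 m, so Δφ = -118.01 / 111125 × 3600 = -3.823″.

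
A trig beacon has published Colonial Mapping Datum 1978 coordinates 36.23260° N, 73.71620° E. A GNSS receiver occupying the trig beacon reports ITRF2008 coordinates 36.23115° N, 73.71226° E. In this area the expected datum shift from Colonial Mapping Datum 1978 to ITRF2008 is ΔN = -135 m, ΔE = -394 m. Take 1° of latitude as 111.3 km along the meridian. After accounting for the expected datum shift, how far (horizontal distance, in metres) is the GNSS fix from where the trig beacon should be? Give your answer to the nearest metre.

48 m

Observed coordinate differences: Δφ = -0.00145°, Δλ = -0.00394°.
Converting to metres (1° lat = 111300 m, cos φ = 0.806624): observed ΔN = -161.4 m, observed ΔE = -353.7 m.
Subtracting the expected shift leaves a residual of -161.4 − (-135) = -26.4 m north and -353.7 − (-394) = 40.3 m east.
Residual distance = √((-26.4)² + 40.3²) = 48.2 m.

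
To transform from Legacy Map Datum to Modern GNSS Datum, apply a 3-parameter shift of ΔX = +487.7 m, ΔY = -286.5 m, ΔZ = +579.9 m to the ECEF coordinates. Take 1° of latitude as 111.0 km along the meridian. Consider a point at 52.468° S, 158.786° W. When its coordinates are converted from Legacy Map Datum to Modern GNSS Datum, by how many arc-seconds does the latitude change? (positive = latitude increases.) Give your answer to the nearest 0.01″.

sin φ = -0.793013, cos φ = 0.609204, sin λ = -0.361852, cos λ = -0.932235.
North component: ΔN = −sin φ cos λ·ΔX − sin φ sin λ·ΔY + cos φ·ΔZ = −(-0.793013)(-0.932235)(487.7) − (-0.793013)(-0.361852)(-286.5) + (0.609204)(579.9) = 74.95 m.
1° of latitude spans 111000 m, so Δφ = 74.95 / 111000 × 3600 = 2.431″.

Δφ = 2.43″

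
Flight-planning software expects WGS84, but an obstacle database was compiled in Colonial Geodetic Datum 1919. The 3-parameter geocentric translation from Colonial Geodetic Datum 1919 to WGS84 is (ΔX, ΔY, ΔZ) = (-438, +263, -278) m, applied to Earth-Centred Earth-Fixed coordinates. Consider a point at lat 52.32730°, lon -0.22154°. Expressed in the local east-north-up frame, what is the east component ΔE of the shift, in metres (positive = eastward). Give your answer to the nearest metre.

ΔE = 261 m

The local east axis at (φ, λ) is (−sin λ, cos λ, 0), so ΔE = −sin(-0.22154°)·(-438) + cos(-0.22154°)·263 = 261.30 m.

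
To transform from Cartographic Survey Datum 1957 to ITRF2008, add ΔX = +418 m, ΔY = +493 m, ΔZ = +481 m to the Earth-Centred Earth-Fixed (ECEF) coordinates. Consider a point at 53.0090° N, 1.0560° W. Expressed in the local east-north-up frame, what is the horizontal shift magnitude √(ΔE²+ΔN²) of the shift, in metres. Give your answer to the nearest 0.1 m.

At φ = 53.0090°, λ = -1.0560°: sin φ = 0.798730, cos φ = 0.601690, sin λ = -0.018430, cos λ = 0.999830.
ΔE = −sin λ·ΔX + cos λ·ΔY = −(-0.018430)·(418) + (0.999830)·(493) = 500.62 m.
ΔN = −sin φ cos λ·ΔX − sin φ sin λ·ΔY + cos φ·ΔZ = −(0.798730)(0.999830)(418) − (0.798730)(-0.018430)(493) + (0.601690)(481) = -37.14 m.
Horizontal magnitude = √(ΔE² + ΔN²) = √(500.62² + (-37.14)²) = 502.00 m.

502.0 m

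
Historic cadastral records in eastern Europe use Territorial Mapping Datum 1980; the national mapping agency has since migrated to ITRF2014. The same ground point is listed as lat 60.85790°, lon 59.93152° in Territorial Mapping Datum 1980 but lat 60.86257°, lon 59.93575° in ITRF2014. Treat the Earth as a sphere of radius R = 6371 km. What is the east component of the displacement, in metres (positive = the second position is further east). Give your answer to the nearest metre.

Δφ = 60.86257° − 60.85790° = +0.00467°; Δλ = 59.93575° − 59.93152° = +0.00423°.
1° along a meridian = πR/180 = 111195 m.
ΔN = Δφ × 111195 = 519.3 m; ΔE = Δλ × 111195 × cos(60.85790°) = +0.00423 × 111195 × 0.486977 = 229.1 m.

ΔE = 229 m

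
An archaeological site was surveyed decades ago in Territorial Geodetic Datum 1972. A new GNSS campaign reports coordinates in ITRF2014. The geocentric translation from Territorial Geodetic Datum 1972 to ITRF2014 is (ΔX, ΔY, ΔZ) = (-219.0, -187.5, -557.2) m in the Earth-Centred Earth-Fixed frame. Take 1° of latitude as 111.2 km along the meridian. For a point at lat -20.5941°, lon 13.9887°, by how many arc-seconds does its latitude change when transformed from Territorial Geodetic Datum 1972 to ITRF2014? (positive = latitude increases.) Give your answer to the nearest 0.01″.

sin φ = -0.351745, cos φ = 0.936096, sin λ = 0.241731, cos λ = 0.970343.
North component: ΔN = −sin φ cos λ·ΔX − sin φ sin λ·ΔY + cos φ·ΔZ = −(-0.351745)(0.970343)(-219.0) − (-0.351745)(0.241731)(-187.5) + (0.936096)(-557.2) = -612.28 m.
1° of latitude spans 111200 m, so Δφ = -612.28 / 111200 × 3600 = -19.822″.

Δφ = -19.82″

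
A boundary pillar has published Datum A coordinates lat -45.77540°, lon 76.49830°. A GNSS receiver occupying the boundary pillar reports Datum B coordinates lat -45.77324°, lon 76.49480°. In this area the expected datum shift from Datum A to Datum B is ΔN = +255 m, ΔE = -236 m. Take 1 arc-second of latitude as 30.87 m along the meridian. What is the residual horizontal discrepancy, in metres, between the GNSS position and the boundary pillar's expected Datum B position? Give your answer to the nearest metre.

Observed coordinate differences: Δφ = +0.00216°, Δλ = -0.00350°.
Converting to metres (1° lat = 111132 m, cos φ = 0.697473): observed ΔN = 240.0 m, observed ΔE = -271.3 m.
Subtracting the expected shift leaves a residual of 240.0 − (255) = -15.0 m north and -271.3 − (-236) = -35.3 m east.
Residual distance = √((-15.0)² + (-35.3)²) = 38.3 m.

38 m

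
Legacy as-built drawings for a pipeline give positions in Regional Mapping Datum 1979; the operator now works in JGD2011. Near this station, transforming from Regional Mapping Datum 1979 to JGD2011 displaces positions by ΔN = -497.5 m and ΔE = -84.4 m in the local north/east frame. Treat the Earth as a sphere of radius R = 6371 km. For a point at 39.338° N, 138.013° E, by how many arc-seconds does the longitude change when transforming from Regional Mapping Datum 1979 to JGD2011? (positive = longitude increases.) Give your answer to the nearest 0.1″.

Δλ = -3.5″

At latitude 39.338°, cos φ = 0.773420.
One radian of longitude at latitude φ spans R cos φ, so Δλ = ΔE / (R cos φ) = -84.4 / (6371000 × 0.773420) = -1.7129e-05 rad = -3.533″.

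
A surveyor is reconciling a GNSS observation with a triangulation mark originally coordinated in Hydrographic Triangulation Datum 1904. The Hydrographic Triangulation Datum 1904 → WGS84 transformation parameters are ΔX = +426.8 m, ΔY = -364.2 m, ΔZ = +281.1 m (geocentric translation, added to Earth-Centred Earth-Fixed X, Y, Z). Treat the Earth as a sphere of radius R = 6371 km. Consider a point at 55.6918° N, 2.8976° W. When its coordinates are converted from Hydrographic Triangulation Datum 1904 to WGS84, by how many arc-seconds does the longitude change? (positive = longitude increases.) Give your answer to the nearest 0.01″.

sin φ = 0.826018, cos φ = 0.563644, sin λ = -0.050551, cos λ = 0.998721.
East component: ΔE = −sin λ·ΔX + cos λ·ΔY = −(-0.050551)(426.8) + (0.998721)(-364.2) = -342.16 m.
1° of latitude spans πR/180 = 111195 m; at latitude φ, 1° of longitude spans that × cos φ = 62674.4 m, so Δλ = -342.16 / 62674.4 × 3600 = -19.654″.

Δλ = -19.65″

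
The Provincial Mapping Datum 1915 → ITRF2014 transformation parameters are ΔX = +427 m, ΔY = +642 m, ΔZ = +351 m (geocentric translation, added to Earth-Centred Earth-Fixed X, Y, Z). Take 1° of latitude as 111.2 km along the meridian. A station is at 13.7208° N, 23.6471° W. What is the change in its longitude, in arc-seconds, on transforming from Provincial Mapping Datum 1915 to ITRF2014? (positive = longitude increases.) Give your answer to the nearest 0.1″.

Δλ = 25.3″

sin φ = 0.237191, cos φ = 0.971463, sin λ = -0.401102, cos λ = 0.916033.
East component: ΔE = −sin λ·ΔX + cos λ·ΔY = −(-0.401102)(427) + (0.916033)(642) = 759.36 m.
1° of latitude spans 111200 m; at latitude φ, 1° of longitude spans that × cos φ = 108026.7 m, so Δλ = 759.36 / 108026.7 × 3600 = 25.306″.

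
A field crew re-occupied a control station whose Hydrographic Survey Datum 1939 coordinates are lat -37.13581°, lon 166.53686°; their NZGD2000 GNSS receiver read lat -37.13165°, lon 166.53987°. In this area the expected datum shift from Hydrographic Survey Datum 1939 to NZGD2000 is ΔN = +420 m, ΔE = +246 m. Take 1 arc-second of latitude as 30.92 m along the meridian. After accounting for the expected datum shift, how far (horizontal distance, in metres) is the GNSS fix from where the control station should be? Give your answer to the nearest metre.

Observed coordinate differences: Δφ = +0.00416°, Δλ = +0.00301°.
Converting to metres (1° lat = 111312 m, cos φ = 0.797207): observed ΔN = 463.1 m, observed ΔE = 267.1 m.
Subtracting the expected shift leaves a residual of 463.1 − (420) = 43.1 m north and 267.1 − (246) = 21.1 m east.
Residual distance = √(43.1² + 21.1²) = 48.0 m.

48 m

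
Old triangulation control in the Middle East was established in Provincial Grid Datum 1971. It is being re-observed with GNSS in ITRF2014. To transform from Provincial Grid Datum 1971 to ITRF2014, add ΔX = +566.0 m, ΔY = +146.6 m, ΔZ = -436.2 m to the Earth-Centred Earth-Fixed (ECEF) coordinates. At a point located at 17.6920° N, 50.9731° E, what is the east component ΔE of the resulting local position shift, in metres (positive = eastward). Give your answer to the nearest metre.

The local east axis at (φ, λ) is (−sin λ, cos λ, 0), so ΔE = −sin(50.9731°)·566.0 + cos(50.9731°)·146.6 = -347.39 m.

ΔE = -347 m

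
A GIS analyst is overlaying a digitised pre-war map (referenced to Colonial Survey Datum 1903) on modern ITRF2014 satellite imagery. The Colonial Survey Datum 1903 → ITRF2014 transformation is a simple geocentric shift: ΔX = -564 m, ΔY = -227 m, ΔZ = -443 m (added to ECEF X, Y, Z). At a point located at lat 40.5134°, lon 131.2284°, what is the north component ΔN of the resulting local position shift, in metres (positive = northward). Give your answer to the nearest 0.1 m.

ΔN = -467.4 m

At φ = 40.5134°, λ = 131.2284°: sin φ = 0.649626, cos φ = 0.760254, sin λ = 0.752088, cos λ = -0.659062.
ΔN = −sin φ cos λ·ΔX − sin φ sin λ·ΔY + cos φ·ΔZ = −(0.649626)(-0.659062)(-564) − (0.649626)(0.752088)(-227) + (0.760254)(-443) = -467.36 m.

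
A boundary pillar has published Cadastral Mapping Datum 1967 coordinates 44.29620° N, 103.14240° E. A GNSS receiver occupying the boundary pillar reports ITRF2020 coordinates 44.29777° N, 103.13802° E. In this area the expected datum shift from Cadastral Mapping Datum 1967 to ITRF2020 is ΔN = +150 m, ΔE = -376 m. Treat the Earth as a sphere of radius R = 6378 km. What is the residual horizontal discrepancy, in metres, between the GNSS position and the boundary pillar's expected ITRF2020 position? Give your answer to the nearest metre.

37 m

Observed coordinate differences: Δφ = +0.00157°, Δλ = -0.00438°.
Converting to metres (1° lat = 111317 m, cos φ = 0.715739): observed ΔN = 174.8 m, observed ΔE = -349.0 m.
Subtracting the expected shift leaves a residual of 174.8 − (150) = 24.8 m north and -349.0 − (-376) = 27.0 m east.
Residual distance = √(24.8² + 27.0²) = 36.7 m.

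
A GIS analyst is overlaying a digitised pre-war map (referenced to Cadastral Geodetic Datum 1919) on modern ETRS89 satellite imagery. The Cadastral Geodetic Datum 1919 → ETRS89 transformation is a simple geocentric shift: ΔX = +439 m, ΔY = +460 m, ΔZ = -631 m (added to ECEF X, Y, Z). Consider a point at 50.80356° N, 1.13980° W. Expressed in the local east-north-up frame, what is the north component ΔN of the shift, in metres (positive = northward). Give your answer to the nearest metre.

At φ = 50.80356°, λ = -1.13980°: sin φ = 0.774984, cos φ = 0.631981, sin λ = -0.019892, cos λ = 0.999802.
ΔN = −sin φ cos λ·ΔX − sin φ sin λ·ΔY + cos φ·ΔZ = −(0.774984)(0.999802)(439) − (0.774984)(-0.019892)(460) + (0.631981)(-631) = -731.84 m.

ΔN = -732 m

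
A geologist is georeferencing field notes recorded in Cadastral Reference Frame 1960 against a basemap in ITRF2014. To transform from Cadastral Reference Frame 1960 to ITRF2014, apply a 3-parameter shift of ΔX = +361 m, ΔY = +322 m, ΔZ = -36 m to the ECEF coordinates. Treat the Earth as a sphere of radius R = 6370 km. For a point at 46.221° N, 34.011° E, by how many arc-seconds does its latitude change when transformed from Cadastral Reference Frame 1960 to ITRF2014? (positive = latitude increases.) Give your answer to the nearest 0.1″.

Δφ = -12.0″

sin φ = 0.722014, cos φ = 0.691879, sin λ = 0.559352, cos λ = 0.828930.
North component: ΔN = −sin φ cos λ·ΔX − sin φ sin λ·ΔY + cos φ·ΔZ = −(0.722014)(0.828930)(361) − (0.722014)(0.559352)(322) + (0.691879)(-36) = -371.01 m.
1° of latitude spans πR/180 = 111177 m, so Δφ = -371.01 / 111177 × 3600 = -12.014″.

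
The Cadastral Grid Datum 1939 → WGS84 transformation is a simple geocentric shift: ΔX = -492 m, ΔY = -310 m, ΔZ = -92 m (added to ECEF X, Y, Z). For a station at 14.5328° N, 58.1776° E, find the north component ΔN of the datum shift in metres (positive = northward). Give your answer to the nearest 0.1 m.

At φ = 14.5328°, λ = 58.1776°: sin φ = 0.250934, cos φ = 0.968004, sin λ = 0.849687, cos λ = 0.527288.
ΔN = −sin φ cos λ·ΔX − sin φ sin λ·ΔY + cos φ·ΔZ = −(0.250934)(0.527288)(-492) − (0.250934)(0.849687)(-310) + (0.968004)(-92) = 42.14 m.

ΔN = 42.1 m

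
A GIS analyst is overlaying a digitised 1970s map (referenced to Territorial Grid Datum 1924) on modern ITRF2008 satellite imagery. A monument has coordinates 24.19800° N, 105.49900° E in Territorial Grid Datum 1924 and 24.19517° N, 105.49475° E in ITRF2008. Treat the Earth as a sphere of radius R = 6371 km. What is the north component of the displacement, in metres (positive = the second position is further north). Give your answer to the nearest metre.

Δφ = 24.19517° − 24.19800° = -0.00283°; Δλ = 105.49475° − 105.49900° = -0.00425°.
1° along a meridian = πR/180 = 111195 m.
ΔN = Δφ × 111195 = -314.7 m; ΔE = Δλ × 111195 × cos(24.19800°) = -0.00425 × 111195 × 0.912134 = -431.1 m.

ΔN = -315 m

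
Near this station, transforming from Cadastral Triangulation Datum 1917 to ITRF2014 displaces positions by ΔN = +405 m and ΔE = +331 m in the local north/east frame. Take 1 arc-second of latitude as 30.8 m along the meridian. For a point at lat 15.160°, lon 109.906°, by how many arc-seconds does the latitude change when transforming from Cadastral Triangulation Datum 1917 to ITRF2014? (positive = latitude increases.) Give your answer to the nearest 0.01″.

1″ of latitude = 30.80 m, so Δφ = 405.0 / 30.80 = 13.149″.

Δφ = 13.15″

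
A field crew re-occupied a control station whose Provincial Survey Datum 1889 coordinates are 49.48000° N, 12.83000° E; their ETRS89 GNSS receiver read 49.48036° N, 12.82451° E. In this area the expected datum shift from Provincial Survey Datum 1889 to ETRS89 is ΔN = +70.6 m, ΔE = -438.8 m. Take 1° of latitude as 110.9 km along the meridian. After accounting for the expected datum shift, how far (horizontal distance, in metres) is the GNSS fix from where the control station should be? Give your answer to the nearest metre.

53 m

Observed coordinate differences: Δφ = +0.00036°, Δλ = -0.00549°.
Converting to metres (1° lat = 110900 m, cos φ = 0.649713): observed ΔN = 39.9 m, observed ΔE = -395.6 m.
Subtracting the expected shift leaves a residual of 39.9 − (70.6) = -30.7 m north and -395.6 − (-438.8) = 43.2 m east.
Residual distance = √((-30.7)² + 43.2²) = 53.0 m.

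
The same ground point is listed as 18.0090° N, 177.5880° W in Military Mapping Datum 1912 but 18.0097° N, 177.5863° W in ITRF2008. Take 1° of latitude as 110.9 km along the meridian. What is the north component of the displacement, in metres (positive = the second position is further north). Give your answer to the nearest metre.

ΔN = 78 m

Δφ = 18.0097° − 18.0090° = +0.0007°; Δλ = -177.5863° − -177.5880° = +0.0017°.
ΔN = Δφ × 110900 = 77.6 m; ΔE = Δλ × 110900 × cos(18.0090°) = +0.0017 × 110900 × 0.951008 = 179.3 m.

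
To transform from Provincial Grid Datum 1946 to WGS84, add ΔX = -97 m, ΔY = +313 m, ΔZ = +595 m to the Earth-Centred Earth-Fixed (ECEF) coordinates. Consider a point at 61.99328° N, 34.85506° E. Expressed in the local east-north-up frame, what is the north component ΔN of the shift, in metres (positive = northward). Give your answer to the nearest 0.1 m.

The local north axis is (−sin φ cos λ, −sin φ sin λ, cos φ), giving ΔN = 70.277 − 157.932 + 279.397 = 191.74 m.

ΔN = 191.7 m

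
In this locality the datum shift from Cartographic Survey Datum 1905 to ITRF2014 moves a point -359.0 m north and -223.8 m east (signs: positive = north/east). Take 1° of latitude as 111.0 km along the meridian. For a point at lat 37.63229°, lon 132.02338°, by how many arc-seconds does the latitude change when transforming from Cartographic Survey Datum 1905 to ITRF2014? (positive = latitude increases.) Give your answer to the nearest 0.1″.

Δφ = -11.6″

1° of latitude = 111.0 km, so Δφ = -359.0 / 111000 = -0.0032342° = -11.643″.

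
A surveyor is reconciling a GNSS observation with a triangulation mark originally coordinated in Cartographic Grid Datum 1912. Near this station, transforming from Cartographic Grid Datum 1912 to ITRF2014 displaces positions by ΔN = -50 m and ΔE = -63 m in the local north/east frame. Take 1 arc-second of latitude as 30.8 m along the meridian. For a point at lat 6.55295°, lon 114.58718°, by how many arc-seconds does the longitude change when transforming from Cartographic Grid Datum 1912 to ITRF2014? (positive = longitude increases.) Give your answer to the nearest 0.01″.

Δλ = -2.06″

At latitude 6.55295°, cos φ = 0.993467.
1″ of longitude at this latitude = 30.80 × cos φ = 30.5988 m, so Δλ = -63.0 / 30.5988 = -2.059″.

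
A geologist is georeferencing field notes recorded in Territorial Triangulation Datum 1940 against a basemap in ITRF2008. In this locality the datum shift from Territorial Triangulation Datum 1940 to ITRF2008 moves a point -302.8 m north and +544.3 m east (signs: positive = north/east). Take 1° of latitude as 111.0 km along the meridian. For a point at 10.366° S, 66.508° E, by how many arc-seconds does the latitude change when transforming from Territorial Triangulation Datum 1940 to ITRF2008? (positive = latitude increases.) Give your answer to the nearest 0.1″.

Δφ = -9.8″

1° of latitude = 111.0 km, so Δφ = -302.8 / 111000 = -0.0027279° = -9.821″.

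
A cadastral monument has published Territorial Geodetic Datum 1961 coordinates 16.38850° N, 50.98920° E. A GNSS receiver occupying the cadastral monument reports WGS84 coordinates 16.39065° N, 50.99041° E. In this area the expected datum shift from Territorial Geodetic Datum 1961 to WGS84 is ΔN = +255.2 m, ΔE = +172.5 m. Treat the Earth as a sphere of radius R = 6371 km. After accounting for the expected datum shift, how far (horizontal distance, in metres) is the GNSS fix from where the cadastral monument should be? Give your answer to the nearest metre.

46 m

Observed coordinate differences: Δφ = +0.00215°, Δλ = +0.00121°.
Converting to metres (1° lat = 111195 m, cos φ = 0.959371): observed ΔN = 239.1 m, observed ΔE = 129.1 m.
Subtracting the expected shift leaves a residual of 239.1 − (255.2) = -16.1 m north and 129.1 − (172.5) = -43.4 m east.
Residual distance = √((-16.1)² + (-43.4)²) = 46.3 m.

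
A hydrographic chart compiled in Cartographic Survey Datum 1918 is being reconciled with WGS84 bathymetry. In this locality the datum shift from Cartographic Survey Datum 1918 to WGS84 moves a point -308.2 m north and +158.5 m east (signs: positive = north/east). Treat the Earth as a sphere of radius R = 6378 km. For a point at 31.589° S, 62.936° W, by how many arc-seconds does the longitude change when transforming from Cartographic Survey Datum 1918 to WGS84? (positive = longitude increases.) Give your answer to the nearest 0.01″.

At latitude -31.589°, cos φ = 0.851828.
One radian of longitude at latitude φ spans R cos φ, so Δλ = ΔE / (R cos φ) = 158.5 / (6378000 × 0.851828) = 2.9174e-05 rad = 6.018″.

Δλ = 6.02″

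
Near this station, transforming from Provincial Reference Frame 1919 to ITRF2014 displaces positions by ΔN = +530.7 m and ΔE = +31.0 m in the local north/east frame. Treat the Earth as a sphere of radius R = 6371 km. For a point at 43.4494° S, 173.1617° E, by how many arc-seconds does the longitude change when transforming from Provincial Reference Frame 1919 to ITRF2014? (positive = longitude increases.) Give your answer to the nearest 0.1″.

At latitude -43.4494°, cos φ = 0.725982.
One radian of longitude at latitude φ spans R cos φ, so Δλ = ΔE / (R cos φ) = 31.0 / (6371000 × 0.725982) = 6.7024e-06 rad = 1.382″.

Δλ = 1.4″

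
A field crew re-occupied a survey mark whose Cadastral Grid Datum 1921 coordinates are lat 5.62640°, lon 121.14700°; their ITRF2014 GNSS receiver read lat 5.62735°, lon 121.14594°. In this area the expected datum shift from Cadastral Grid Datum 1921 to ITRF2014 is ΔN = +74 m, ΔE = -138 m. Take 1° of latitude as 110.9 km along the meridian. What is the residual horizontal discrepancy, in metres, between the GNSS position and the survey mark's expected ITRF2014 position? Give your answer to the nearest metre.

Observed coordinate differences: Δφ = +0.00095°, Δλ = -0.00106°.
Converting to metres (1° lat = 110900 m, cos φ = 0.995182): observed ΔN = 105.4 m, observed ΔE = -117.0 m.
Subtracting the expected shift leaves a residual of 105.4 − (74) = 31.4 m north and -117.0 − (-138) = 21.0 m east.
Residual distance = √(31.4² + 21.0²) = 37.7 m.

38 m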